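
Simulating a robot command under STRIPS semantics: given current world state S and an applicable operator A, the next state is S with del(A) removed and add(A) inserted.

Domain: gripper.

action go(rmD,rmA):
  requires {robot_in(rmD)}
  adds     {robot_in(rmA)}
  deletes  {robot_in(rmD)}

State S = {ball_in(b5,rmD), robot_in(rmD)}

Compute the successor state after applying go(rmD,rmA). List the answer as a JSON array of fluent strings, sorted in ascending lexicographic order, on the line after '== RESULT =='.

Compute (S \ del) ∪ add:
  pre ⊆ S: {robot_in(rmD)} ⊆ S  — applicable
  S \ del = {ball_in(b5,rmD)}
  ∪ add   = {ball_in(b5,rmD), robot_in(rmA)}

== RESULT ==
["ball_in(b5,rmD)", "robot_in(rmA)"]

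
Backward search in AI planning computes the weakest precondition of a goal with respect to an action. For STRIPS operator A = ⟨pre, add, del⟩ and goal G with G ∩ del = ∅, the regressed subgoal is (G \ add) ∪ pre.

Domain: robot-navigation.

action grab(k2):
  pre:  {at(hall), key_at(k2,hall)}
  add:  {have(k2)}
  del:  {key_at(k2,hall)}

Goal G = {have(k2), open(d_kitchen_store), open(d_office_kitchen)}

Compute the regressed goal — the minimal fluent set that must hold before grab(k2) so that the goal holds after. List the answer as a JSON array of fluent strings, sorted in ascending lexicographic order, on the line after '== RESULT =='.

Compute (G \ add) ∪ pre:
  G ∩ del = {}  (empty — regression defined)
  G \ add = {have(k2), open(d_kitchen_store), open(d_office_kitchen)} \ {have(k2)} = {open(d_kitchen_store), open(d_office_kitchen)}
  ∪ pre   = {open(d_kitchen_store), open(d_office_kitchen)} ∪ {at(hall), key_at(k2,hall)}
          = {at(hall), key_at(k2,hall), open(d_kitchen_store), open(d_office_kitchen)}

== RESULT ==
["at(hall)", "key_at(k2,hall)", "open(d_kitchen_store)", "open(d_office_kitchen)"]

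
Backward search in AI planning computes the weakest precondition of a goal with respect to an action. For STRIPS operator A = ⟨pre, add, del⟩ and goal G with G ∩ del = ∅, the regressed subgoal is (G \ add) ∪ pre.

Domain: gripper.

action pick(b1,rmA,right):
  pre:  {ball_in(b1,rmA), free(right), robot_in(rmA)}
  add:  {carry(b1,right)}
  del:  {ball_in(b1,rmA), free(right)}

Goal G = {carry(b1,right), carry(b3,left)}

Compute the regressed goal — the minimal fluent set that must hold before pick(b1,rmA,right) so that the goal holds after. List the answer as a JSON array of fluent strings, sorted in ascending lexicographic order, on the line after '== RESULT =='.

Regress:
  G ∩ del = {}  (empty — regression defined)
  G \ add = {carry(b1,right), carry(b3,left)} \ {carry(b1,right)} = {carry(b3,left)}
  ∪ pre   = {carry(b3,left)} ∪ {ball_in(b1,rmA), free(right), robot_in(rmA)}
          = {ball_in(b1,rmA), carry(b3,left), free(right), robot_in(rmA)}

== RESULT ==
["ball_in(b1,rmA)", "carry(b3,left)", "free(right)", "robot_in(rmA)"]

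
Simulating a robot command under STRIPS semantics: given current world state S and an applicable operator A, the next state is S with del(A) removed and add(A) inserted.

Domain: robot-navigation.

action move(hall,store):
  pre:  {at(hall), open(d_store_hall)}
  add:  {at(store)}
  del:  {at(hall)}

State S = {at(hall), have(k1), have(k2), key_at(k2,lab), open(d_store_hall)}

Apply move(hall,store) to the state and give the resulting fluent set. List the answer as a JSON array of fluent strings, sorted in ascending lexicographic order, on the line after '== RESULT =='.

Progress:
  pre ⊆ S: {at(hall), open(d_store_hall)} ⊆ S  — applicable
  S \ del = {have(k1), have(k2), key_at(k2,lab), open(d_store_hall)}
  ∪ add   = {at(store), have(k1), have(k2), key_at(k2,lab), open(d_store_hall)}

== RESULT ==
["at(store)", "have(k1)", "have(k2)", "key_at(k2,lab)", "open(d_store_hall)"]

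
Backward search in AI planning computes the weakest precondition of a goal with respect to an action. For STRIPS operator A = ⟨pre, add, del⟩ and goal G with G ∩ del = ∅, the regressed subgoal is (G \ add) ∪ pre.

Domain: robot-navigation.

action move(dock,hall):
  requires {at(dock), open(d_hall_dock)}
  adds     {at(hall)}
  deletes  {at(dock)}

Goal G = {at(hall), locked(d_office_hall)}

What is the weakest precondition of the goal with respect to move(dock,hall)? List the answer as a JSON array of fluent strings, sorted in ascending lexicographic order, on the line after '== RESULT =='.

Compute (G \ add) ∪ pre:
  G ∩ del = {}  (empty — regression defined)
  G \ add = {at(hall), locked(d_office_hall)} \ {at(hall)} = {locked(d_office_hall)}
  ∪ pre   = {locked(d_office_hall)} ∪ {at(dock), open(d_hall_dock)}
          = {at(dock), locked(d_office_hall), open(d_hall_dock)}

== RESULT ==
["at(dock)", "locked(d_office_hall)", "open(d_hall_dock)"]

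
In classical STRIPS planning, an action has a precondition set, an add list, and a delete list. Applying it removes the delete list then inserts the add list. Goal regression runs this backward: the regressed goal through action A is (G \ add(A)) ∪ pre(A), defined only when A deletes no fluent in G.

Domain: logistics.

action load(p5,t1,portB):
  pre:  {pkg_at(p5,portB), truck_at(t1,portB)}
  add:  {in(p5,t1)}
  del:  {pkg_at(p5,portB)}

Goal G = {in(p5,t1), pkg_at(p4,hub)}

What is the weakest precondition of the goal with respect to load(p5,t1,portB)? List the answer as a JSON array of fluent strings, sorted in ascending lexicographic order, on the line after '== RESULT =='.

Regress:
  G ∩ del = {}  (empty — regression defined)
  G \ add = {in(p5,t1), pkg_at(p4,hub)} \ {in(p5,t1)} = {pkg_at(p4,hub)}
  ∪ pre   = {pkg_at(p4,hub)} ∪ {pkg_at(p5,portB), truck_at(t1,portB)}
          = {pkg_at(p4,hub), pkg_at(p5,portB), truck_at(t1,portB)}

== RESULT ==
["pkg_at(p4,hub)", "pkg_at(p5,portB)", "truck_at(t1,portB)"]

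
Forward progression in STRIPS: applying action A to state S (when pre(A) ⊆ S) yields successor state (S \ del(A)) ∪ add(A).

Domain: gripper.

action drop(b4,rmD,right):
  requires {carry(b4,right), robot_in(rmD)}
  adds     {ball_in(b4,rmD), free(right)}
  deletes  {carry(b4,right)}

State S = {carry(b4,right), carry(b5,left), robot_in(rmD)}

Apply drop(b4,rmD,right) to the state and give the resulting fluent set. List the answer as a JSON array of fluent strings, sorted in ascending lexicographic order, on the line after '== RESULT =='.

Compute (S \ del) ∪ add:
  pre ⊆ S: {carry(b4,right), robot_in(rmD)} ⊆ S  — applicable
  S \ del = {carry(b5,left), robot_in(rmD)}
  ∪ add   = {ball_in(b4,rmD), carry(b5,left), free(right), robot_in(rmD)}

== RESULT ==
["ball_in(b4,rmD)", "carry(b5,left)", "free(right)", "robot_in(rmD)"]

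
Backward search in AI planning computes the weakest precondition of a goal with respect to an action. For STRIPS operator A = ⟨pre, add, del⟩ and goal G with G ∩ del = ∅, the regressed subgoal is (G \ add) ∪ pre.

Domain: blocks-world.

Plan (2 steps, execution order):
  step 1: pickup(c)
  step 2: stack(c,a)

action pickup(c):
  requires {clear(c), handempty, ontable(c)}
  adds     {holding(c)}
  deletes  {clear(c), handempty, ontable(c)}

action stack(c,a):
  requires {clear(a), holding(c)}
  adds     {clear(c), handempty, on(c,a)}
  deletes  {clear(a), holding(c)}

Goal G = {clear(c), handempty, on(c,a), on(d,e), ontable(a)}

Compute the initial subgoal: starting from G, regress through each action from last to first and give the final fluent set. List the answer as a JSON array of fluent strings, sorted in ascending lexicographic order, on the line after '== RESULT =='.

Work backward from the goal:
  through step 2 (stack(c,a)): drop {clear(c), handempty, on(c,a)}, keep {on(d,e), ontable(a)}, require {clear(a), holding(c)}
    → {clear(a), holding(c), on(d,e), ontable(a)}
  through step 1 (pickup(c)): drop {holding(c)}, keep {clear(a), on(d,e), ontable(a)}, require {clear(c), handempty, ontable(c)}
    → {clear(a), clear(c), handempty, on(d,e), ontable(a), ontable(c)}

== RESULT ==
["clear(a)", "clear(c)", "handempty", "on(d,e)", "ontable(a)", "ontable(c)"]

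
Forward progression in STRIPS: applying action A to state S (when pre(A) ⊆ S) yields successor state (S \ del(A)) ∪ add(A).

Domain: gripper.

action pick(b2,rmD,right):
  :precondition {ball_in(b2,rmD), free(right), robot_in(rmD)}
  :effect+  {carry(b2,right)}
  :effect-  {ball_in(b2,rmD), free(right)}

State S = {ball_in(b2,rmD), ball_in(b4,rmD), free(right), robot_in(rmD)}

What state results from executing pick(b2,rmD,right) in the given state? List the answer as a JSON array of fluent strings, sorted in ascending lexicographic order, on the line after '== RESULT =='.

Progress:
  pre ⊆ S: {ball_in(b2,rmD), free(right), robot_in(rmD)} ⊆ S  — applicable
  S \ del = {ball_in(b4,rmD), robot_in(rmD)}
  ∪ add   = {ball_in(b4,rmD), carry(b2,right), robot_in(rmD)}

== RESULT ==
["ball_in(b4,rmD)", "carry(b2,right)", "robot_in(rmD)"]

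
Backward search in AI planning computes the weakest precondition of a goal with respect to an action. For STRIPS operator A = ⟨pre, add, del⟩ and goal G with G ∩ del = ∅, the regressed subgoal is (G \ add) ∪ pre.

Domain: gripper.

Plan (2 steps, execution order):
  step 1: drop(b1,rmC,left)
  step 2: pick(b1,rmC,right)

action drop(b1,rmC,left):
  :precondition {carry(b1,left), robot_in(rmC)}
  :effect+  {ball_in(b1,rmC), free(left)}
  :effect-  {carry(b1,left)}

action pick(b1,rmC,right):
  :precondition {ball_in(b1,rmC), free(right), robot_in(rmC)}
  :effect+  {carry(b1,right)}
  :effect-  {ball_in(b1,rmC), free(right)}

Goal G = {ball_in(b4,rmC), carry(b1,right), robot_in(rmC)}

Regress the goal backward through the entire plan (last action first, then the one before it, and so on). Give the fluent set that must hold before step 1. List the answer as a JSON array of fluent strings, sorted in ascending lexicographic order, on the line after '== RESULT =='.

Regress step by step:
  through step 2 (pick(b1,rmC,right)): drop {carry(b1,right)}, keep {ball_in(b4,rmC), robot_in(rmC)}, require {ball_in(b1,rmC), free(right), robot_in(rmC)}
    → {ball_in(b1,rmC), ball_in(b4,rmC), free(right), robot_in(rmC)}
  through step 1 (drop(b1,rmC,left)): drop {ball_in(b1,rmC)}, keep {ball_in(b4,rmC), free(right), robot_in(rmC)}, require {carry(b1,left), robot_in(rmC)}
    → {ball_in(b4,rmC), carry(b1,left), free(right), robot_in(rmC)}

== RESULT ==
["ball_in(b4,rmC)", "carry(b1,left)", "free(right)", "robot_in(rmC)"]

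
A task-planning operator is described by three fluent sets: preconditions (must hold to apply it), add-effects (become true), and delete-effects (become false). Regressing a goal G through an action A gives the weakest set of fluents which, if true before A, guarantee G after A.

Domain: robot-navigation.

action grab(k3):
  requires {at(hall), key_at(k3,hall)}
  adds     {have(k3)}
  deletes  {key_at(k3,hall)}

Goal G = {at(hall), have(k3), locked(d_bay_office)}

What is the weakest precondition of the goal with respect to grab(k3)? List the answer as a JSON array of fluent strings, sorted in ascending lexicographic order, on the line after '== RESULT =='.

Compute (G \ add) ∪ pre:
  G ∩ del = {}  (empty — regression defined)
  G \ add = {at(hall), have(k3), locked(d_bay_office)} \ {have(k3)} = {at(hall), locked(d_bay_office)}
  ∪ pre   = {at(hall), locked(d_bay_office)} ∪ {at(hall), key_at(k3,hall)}
          = {at(hall), key_at(k3,hall), locked(d_bay_office)}

== RESULT ==
["at(hall)", "key_at(k3,hall)", "locked(d_bay_office)"]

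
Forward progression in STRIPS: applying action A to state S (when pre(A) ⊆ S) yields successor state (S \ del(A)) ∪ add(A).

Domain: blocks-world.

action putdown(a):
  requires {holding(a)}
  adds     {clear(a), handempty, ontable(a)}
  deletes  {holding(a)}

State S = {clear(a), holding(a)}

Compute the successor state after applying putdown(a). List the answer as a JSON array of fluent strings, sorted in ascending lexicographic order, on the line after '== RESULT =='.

Progress:
  pre ⊆ S: {holding(a)} ⊆ S  — applicable
  S \ del = {clear(a)}
  ∪ add   = {clear(a), handempty, ontable(a)}

== RESULT ==
["clear(a)", "handempty", "ontable(a)"]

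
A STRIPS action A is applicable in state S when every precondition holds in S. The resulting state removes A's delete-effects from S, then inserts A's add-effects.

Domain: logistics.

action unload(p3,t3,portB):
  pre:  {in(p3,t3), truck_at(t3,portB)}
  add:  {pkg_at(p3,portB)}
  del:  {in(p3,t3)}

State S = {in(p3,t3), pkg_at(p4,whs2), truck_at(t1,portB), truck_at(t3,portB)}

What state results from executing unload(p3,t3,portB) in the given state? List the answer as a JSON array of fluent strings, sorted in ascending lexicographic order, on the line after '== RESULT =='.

Progress:
  pre ⊆ S: {in(p3,t3), truck_at(t3,portB)} ⊆ S  — applicable
  S \ del = {pkg_at(p4,whs2), truck_at(t1,portB), truck_at(t3,portB)}
  ∪ add   = {pkg_at(p3,portB), pkg_at(p4,whs2), truck_at(t1,portB), truck_at(t3,portB)}

== RESULT ==
["pkg_at(p3,portB)", "pkg_at(p4,whs2)", "truck_at(t1,portB)", "truck_at(t3,portB)"]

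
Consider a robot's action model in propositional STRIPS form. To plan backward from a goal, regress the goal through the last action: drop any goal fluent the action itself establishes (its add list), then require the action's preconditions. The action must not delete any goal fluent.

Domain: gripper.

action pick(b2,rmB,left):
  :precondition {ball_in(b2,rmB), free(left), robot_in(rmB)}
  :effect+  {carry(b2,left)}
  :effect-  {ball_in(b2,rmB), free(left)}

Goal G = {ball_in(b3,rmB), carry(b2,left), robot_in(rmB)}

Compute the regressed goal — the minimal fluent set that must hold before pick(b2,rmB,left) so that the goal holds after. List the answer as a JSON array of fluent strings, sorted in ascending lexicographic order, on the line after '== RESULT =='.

Regress:
  G ∩ del = {}  (empty — regression defined)
  G \ add = {ball_in(b3,rmB), carry(b2,left), robot_in(rmB)} \ {carry(b2,left)} = {ball_in(b3,rmB), robot_in(rmB)}
  ∪ pre   = {ball_in(b3,rmB), robot_in(rmB)} ∪ {ball_in(b2,rmB), free(left), robot_in(rmB)}
          = {ball_in(b2,rmB), ball_in(b3,rmB), free(left), robot_in(rmB)}

== RESULT ==
["ball_in(b2,rmB)", "ball_in(b3,rmB)", "free(left)", "robot_in(rmB)"]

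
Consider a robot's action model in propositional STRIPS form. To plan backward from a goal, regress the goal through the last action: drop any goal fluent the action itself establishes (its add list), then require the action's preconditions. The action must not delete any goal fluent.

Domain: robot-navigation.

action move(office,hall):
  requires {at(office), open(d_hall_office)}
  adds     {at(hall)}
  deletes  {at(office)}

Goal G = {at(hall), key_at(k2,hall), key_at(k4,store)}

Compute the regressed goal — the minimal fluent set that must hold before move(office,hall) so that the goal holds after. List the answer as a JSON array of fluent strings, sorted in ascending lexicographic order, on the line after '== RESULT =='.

Regress:
  G ∩ del = {}  (empty — regression defined)
  G \ add = {at(hall), key_at(k2,hall), key_at(k4,store)} \ {at(hall)} = {key_at(k2,hall), key_at(k4,store)}
  ∪ pre   = {key_at(k2,hall), key_at(k4,store)} ∪ {at(office), open(d_hall_office)}
          = {at(office), key_at(k2,hall), key_at(k4,store), open(d_hall_office)}

== RESULT ==
["at(office)", "key_at(k2,hall)", "key_at(k4,store)", "open(d_hall_office)"]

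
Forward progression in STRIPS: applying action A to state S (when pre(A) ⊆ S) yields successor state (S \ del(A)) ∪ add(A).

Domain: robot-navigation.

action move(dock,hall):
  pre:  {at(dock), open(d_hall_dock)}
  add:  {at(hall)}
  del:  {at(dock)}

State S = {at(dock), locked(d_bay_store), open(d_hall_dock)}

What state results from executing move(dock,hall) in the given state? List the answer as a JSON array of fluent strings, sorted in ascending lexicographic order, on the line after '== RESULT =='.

Compute (S \ del) ∪ add:
  pre ⊆ S: {at(dock), open(d_hall_dock)} ⊆ S  — applicable
  S \ del = {locked(d_bay_store), open(d_hall_dock)}
  ∪ add   = {at(hall), locked(d_bay_store), open(d_hall_dock)}

== RESULT ==
["at(hall)", "locked(d_bay_store)", "open(d_hall_dock)"]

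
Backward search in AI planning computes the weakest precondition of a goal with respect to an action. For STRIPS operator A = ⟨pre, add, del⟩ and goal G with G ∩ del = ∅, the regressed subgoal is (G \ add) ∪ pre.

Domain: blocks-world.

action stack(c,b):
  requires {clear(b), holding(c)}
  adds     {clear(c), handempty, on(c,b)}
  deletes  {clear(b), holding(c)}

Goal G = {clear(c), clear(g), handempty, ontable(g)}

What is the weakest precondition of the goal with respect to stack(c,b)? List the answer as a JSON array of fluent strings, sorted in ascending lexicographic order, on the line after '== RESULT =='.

Regress:
  G ∩ del = {}  (empty — regression defined)
  G \ add = {clear(c), clear(g), handempty, ontable(g)} \ {clear(c), handempty, on(c,b)} = {clear(g), ontable(g)}
  ∪ pre   = {clear(g), ontable(g)} ∪ {clear(b), holding(c)}
          = {clear(b), clear(g), holding(c), ontable(g)}

== RESULT ==
["clear(b)", "clear(g)", "holding(c)", "ontable(g)"]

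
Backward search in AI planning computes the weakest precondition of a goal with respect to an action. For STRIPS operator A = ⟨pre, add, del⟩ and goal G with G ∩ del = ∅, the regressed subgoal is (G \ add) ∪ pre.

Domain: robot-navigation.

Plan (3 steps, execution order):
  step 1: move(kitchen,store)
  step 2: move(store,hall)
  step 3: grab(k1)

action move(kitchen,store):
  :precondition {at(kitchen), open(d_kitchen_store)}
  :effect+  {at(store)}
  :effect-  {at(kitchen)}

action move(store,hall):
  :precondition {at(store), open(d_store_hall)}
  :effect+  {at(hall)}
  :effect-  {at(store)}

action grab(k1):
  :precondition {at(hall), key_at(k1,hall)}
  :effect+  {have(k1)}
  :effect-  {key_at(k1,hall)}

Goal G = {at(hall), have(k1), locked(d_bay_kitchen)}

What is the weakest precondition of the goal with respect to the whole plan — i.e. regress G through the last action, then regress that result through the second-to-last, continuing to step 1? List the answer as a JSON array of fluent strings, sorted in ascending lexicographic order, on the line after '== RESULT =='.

Work backward from the goal:
  through step 3 (grab(k1)): drop {have(k1)}, keep {at(hall), locked(d_bay_kitchen)}, require {at(hall), key_at(k1,hall)}
    → {at(hall), key_at(k1,hall), locked(d_bay_kitchen)}
  through step 2 (move(store,hall)): drop {at(hall)}, keep {key_at(k1,hall), locked(d_bay_kitchen)}, require {at(store), open(d_store_hall)}
    → {at(store), key_at(k1,hall), locked(d_bay_kitchen), open(d_store_hall)}
  through step 1 (move(kitchen,store)): drop {at(store)}, keep {key_at(k1,hall), locked(d_bay_kitchen), open(d_store_hall)}, require {at(kitchen), open(d_kitchen_store)}
    → {at(kitchen), key_at(k1,hall), locked(d_bay_kitchen), open(d_kitchen_store), open(d_store_hall)}

== RESULT ==
["at(kitchen)", "key_at(k1,hall)", "locked(d_bay_kitchen)", "open(d_kitchen_store)", "open(d_store_hall)"]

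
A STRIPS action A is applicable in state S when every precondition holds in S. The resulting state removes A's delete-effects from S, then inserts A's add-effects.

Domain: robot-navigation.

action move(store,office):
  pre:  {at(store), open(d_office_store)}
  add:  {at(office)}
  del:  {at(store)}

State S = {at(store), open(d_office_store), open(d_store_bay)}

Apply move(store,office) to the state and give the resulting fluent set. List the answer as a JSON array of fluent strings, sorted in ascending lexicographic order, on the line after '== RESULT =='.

Progress:
  pre ⊆ S: {at(store), open(d_office_store)} ⊆ S  — applicable
  S \ del = {open(d_office_store), open(d_store_bay)}
  ∪ add   = {at(office), open(d_office_store), open(d_store_bay)}

== RESULT ==
["at(office)", "open(d_office_store)", "open(d_store_bay)"]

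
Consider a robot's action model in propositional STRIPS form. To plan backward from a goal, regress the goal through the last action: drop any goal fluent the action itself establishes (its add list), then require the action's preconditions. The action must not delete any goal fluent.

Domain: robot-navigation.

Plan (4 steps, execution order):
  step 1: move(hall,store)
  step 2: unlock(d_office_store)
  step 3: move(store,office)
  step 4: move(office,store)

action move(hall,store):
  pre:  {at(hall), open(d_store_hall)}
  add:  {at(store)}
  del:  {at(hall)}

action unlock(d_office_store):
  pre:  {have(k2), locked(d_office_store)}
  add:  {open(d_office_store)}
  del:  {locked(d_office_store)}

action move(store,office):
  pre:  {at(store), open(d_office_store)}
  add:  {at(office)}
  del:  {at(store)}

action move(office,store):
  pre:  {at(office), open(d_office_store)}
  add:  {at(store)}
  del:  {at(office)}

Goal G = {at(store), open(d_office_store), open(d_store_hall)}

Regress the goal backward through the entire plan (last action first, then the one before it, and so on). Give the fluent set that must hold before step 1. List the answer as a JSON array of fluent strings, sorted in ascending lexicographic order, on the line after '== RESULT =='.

Work backward from the goal:
  through step 4 (move(office,store)): drop {at(store)}, keep {open(d_office_store), open(d_store_hall)}, require {at(office), open(d_office_store)}
    → {at(office), open(d_office_store), open(d_store_hall)}
  through step 3 (move(store,office)): drop {at(office)}, keep {open(d_office_store), open(d_store_hall)}, require {at(store), open(d_office_store)}
    → {at(store), open(d_office_store), open(d_store_hall)}
  through step 2 (unlock(d_office_store)): drop {open(d_office_store)}, keep {at(store), open(d_store_hall)}, require {have(k2), locked(d_office_store)}
    → {at(store), have(k2), locked(d_office_store), open(d_store_hall)}
  through step 1 (move(hall,store)): drop {at(store)}, keep {have(k2), locked(d_office_store), open(d_store_hall)}, require {at(hall), open(d_store_hall)}
    → {at(hall), have(k2), locked(d_office_store), open(d_store_hall)}

== RESULT ==
["at(hall)", "have(k2)", "locked(d_office_store)", "open(d_store_hall)"]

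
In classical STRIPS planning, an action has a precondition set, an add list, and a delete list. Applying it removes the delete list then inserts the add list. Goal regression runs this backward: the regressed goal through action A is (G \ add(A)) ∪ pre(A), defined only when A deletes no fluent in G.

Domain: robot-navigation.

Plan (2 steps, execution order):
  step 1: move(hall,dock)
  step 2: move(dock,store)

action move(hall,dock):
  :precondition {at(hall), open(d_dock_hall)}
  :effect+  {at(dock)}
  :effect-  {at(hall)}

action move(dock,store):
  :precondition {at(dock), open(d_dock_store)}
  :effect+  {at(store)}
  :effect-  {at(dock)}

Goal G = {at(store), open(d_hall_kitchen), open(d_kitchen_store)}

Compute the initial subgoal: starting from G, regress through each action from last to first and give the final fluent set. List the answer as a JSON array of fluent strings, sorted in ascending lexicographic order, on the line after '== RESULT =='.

Work backward from the goal:
  through step 2 (move(dock,store)): drop {at(store)}, keep {open(d_hall_kitchen), open(d_kitchen_store)}, require {at(dock), open(d_dock_store)}
    → {at(dock), open(d_dock_store), open(d_hall_kitchen), open(d_kitchen_store)}
  through step 1 (move(hall,dock)): drop {at(dock)}, keep {open(d_dock_store), open(d_hall_kitchen), open(d_kitchen_store)}, require {at(hall), open(d_dock_hall)}
    → {at(hall), open(d_dock_hall), open(d_dock_store), open(d_hall_kitchen), open(d_kitchen_store)}

== RESULT ==
["at(hall)", "open(d_dock_hall)", "open(d_dock_store)", "open(d_hall_kitchen)", "open(d_kitchen_store)"]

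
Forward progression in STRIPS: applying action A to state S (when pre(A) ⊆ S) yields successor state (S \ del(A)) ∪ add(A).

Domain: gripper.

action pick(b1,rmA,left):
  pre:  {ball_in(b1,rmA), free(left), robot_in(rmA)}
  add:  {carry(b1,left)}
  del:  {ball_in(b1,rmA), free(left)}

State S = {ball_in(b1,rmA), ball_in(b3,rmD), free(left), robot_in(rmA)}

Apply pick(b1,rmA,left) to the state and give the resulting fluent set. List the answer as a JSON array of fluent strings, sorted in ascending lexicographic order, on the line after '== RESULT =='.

Progress:
  pre ⊆ S: {ball_in(b1,rmA), free(left), robot_in(rmA)} ⊆ S  — applicable
  S \ del = {ball_in(b3,rmD), robot_in(rmA)}
  ∪ add   = {ball_in(b3,rmD), carry(b1,left), robot_in(rmA)}

== RESULT ==
["ball_in(b3,rmD)", "carry(b1,left)", "robot_in(rmA)"]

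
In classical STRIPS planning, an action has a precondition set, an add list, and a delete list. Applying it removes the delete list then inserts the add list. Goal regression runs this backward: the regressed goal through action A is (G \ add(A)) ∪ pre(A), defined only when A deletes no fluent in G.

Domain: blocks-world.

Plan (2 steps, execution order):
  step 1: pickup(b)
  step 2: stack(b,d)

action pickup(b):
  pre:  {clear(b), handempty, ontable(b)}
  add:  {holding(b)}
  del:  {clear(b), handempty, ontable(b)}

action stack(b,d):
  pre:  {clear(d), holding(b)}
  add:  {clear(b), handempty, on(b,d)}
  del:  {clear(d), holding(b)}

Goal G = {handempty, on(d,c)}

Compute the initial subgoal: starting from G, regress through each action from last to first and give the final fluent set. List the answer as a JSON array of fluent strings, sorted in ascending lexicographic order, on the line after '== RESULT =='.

Work backward from the goal:
  through step 2 (stack(b,d)): drop {handempty}, keep {on(d,c)}, require {clear(d), holding(b)}
    → {clear(d), holding(b), on(d,c)}
  through step 1 (pickup(b)): drop {holding(b)}, keep {clear(d), on(d,c)}, require {clear(b), handempty, ontable(b)}
    → {clear(b), clear(d), handempty, on(d,c), ontable(b)}

== RESULT ==
["clear(b)", "clear(d)", "handempty", "on(d,c)", "ontable(b)"]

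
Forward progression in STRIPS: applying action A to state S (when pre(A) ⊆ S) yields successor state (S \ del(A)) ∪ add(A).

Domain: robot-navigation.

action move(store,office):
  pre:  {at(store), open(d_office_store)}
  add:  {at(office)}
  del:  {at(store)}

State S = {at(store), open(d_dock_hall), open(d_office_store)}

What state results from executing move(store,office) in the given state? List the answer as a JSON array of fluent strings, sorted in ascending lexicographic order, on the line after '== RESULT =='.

Compute (S \ del) ∪ add:
  pre ⊆ S: {at(store), open(d_office_store)} ⊆ S  — applicable
  S \ del = {open(d_dock_hall), open(d_office_store)}
  ∪ add   = {at(office), open(d_dock_hall), open(d_office_store)}

== RESULT ==
["at(office)", "open(d_dock_hall)", "open(d_office_store)"]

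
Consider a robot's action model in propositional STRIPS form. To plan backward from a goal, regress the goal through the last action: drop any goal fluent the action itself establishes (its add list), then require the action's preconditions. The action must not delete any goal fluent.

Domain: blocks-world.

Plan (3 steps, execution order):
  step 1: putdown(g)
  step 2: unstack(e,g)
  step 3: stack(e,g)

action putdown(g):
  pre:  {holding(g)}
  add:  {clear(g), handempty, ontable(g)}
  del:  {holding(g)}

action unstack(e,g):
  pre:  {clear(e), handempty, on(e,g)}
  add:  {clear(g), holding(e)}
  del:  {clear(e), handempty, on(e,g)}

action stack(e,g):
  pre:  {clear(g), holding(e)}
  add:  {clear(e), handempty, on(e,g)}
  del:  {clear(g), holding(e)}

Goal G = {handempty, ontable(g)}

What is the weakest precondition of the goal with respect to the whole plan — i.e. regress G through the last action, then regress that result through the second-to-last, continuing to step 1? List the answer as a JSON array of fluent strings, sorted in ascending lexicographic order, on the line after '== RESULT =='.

Regress step by step:
  through step 3 (stack(e,g)): drop {handempty}, keep {ontable(g)}, require {clear(g), holding(e)}
    → {clear(g), holding(e), ontable(g)}
  through step 2 (unstack(e,g)): drop {clear(g), holding(e)}, keep {ontable(g)}, require {clear(e), handempty, on(e,g)}
    → {clear(e), handempty, on(e,g), ontable(g)}
  through step 1 (putdown(g)): drop {handempty, ontable(g)}, keep {clear(e), on(e,g)}, require {holding(g)}
    → {clear(e), holding(g), on(e,g)}

== RESULT ==
["clear(e)", "holding(g)", "on(e,g)"]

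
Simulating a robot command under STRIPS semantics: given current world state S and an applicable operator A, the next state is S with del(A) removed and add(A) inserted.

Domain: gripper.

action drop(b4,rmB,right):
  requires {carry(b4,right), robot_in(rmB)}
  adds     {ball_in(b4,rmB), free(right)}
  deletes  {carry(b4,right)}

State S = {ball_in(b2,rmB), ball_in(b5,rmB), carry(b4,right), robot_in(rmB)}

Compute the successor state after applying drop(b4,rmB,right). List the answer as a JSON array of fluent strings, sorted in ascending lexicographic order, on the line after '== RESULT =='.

Progress:
  pre ⊆ S: {carry(b4,right), robot_in(rmB)} ⊆ S  — applicable
  S \ del = {ball_in(b2,rmB), ball_in(b5,rmB), robot_in(rmB)}
  ∪ add   = {ball_in(b2,rmB), ball_in(b4,rmB), ball_in(b5,rmB), free(right), robot_in(rmB)}

== RESULT ==
["ball_in(b2,rmB)", "ball_in(b4,rmB)", "ball_in(b5,rmB)", "free(right)", "robot_in(rmB)"]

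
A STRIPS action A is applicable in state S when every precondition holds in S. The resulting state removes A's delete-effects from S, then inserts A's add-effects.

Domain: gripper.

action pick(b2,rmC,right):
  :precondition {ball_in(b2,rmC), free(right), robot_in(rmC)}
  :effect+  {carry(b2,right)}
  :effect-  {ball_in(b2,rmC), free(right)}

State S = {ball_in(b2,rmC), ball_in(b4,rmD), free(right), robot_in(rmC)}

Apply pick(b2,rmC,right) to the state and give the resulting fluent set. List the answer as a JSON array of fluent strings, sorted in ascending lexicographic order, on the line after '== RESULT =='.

Progress:
  pre ⊆ S: {ball_in(b2,rmC), free(right), robot_in(rmC)} ⊆ S  — applicable
  S \ del = {ball_in(b4,rmD), robot_in(rmC)}
  ∪ add   = {ball_in(b4,rmD), carry(b2,right), robot_in(rmC)}

== RESULT ==
["ball_in(b4,rmD)", "carry(b2,right)", "robot_in(rmC)"]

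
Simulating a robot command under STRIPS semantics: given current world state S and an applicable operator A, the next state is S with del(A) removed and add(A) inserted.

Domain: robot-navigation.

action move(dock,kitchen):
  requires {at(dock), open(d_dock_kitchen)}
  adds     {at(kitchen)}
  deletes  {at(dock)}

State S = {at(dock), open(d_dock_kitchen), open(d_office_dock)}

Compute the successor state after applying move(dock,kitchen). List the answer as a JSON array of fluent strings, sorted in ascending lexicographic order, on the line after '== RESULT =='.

Progress:
  pre ⊆ S: {at(dock), open(d_dock_kitchen)} ⊆ S  — applicable
  S \ del = {open(d_dock_kitchen), open(d_office_dock)}
  ∪ add   = {at(kitchen), open(d_dock_kitchen), open(d_office_dock)}

== RESULT ==
["at(kitchen)", "open(d_dock_kitchen)", "open(d_office_dock)"]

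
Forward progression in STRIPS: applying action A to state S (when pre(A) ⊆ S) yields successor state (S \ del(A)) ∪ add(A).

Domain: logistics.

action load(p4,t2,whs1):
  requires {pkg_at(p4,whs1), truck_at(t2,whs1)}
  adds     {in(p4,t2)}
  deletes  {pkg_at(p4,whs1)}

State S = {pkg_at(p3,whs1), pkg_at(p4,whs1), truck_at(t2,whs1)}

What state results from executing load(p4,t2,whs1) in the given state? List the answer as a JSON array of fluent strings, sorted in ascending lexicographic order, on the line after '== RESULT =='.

Compute (S \ del) ∪ add:
  pre ⊆ S: {pkg_at(p4,whs1), truck_at(t2,whs1)} ⊆ S  — applicable
  S \ del = {pkg_at(p3,whs1), truck_at(t2,whs1)}
  ∪ add   = {in(p4,t2), pkg_at(p3,whs1), truck_at(t2,whs1)}

== RESULT ==
["in(p4,t2)", "pkg_at(p3,whs1)", "truck_at(t2,whs1)"]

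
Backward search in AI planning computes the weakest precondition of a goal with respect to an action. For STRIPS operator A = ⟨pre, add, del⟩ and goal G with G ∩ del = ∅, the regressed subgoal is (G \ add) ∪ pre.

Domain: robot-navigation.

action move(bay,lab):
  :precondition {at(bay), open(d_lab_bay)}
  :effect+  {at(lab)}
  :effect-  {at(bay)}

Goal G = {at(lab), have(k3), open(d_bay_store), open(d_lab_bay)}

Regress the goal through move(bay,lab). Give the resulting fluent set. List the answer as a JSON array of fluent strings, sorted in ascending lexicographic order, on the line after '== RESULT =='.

Compute (G \ add) ∪ pre:
  G ∩ del = {}  (empty — regression defined)
  G \ add = {at(lab), have(k3), open(d_bay_store), open(d_lab_bay)} \ {at(lab)} = {have(k3), open(d_bay_store), open(d_lab_bay)}
  ∪ pre   = {have(k3), open(d_bay_store), open(d_lab_bay)} ∪ {at(bay), open(d_lab_bay)}
          = {at(bay), have(k3), open(d_bay_store), open(d_lab_bay)}

== RESULT ==
["at(bay)", "have(k3)", "open(d_bay_store)", "open(d_lab_bay)"]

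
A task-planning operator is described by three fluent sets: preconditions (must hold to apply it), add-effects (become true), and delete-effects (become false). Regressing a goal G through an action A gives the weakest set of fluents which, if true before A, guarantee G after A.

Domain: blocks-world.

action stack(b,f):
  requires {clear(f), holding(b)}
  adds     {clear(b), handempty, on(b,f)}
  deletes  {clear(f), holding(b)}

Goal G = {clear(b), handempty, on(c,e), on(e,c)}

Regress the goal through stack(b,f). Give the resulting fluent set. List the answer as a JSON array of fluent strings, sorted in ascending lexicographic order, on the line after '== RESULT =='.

Compute (G \ add) ∪ pre:
  G ∩ del = {}  (empty — regression defined)
  G \ add = {clear(b), handempty, on(c,e), on(e,c)} \ {clear(b), handempty, on(b,f)} = {on(c,e), on(e,c)}
  ∪ pre   = {on(c,e), on(e,c)} ∪ {clear(f), holding(b)}
          = {clear(f), holding(b), on(c,e), on(e,c)}

== RESULT ==
["clear(f)", "holding(b)", "on(c,e)", "on(e,c)"]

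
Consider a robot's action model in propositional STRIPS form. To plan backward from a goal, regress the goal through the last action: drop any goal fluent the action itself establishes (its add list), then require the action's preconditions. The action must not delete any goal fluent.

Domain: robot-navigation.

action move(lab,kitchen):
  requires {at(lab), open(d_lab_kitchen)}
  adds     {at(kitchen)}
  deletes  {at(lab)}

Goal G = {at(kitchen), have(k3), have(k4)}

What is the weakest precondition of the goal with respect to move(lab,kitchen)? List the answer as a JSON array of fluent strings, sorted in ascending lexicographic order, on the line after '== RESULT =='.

Regress:
  G ∩ del = {}  (empty — regression defined)
  G \ add = {at(kitchen), have(k3), have(k4)} \ {at(kitchen)} = {have(k3), have(k4)}
  ∪ pre   = {have(k3), have(k4)} ∪ {at(lab), open(d_lab_kitchen)}
          = {at(lab), have(k3), have(k4), open(d_lab_kitchen)}

== RESULT ==
["at(lab)", "have(k3)", "have(k4)", "open(d_lab_kitchen)"]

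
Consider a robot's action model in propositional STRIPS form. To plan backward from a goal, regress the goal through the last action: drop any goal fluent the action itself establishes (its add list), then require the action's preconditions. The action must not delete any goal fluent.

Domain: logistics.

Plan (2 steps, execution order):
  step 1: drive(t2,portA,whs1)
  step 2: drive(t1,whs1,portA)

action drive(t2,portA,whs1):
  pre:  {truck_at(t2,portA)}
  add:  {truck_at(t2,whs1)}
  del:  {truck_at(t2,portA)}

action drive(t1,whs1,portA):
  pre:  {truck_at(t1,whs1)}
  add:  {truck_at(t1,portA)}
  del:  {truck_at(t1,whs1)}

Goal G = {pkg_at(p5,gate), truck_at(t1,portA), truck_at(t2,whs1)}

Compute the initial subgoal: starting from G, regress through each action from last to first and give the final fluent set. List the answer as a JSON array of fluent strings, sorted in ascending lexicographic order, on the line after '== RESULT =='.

Regress step by step:
  through step 2 (drive(t1,whs1,portA)): drop {truck_at(t1,portA)}, keep {pkg_at(p5,gate), truck_at(t2,whs1)}, require {truck_at(t1,whs1)}
    → {pkg_at(p5,gate), truck_at(t1,whs1), truck_at(t2,whs1)}
  through step 1 (drive(t2,portA,whs1)): drop {truck_at(t2,whs1)}, keep {pkg_at(p5,gate), truck_at(t1,whs1)}, require {truck_at(t2,portA)}
    → {pkg_at(p5,gate), truck_at(t1,whs1), truck_at(t2,portA)}

== RESULT ==
["pkg_at(p5,gate)", "truck_at(t1,whs1)", "truck_at(t2,portA)"]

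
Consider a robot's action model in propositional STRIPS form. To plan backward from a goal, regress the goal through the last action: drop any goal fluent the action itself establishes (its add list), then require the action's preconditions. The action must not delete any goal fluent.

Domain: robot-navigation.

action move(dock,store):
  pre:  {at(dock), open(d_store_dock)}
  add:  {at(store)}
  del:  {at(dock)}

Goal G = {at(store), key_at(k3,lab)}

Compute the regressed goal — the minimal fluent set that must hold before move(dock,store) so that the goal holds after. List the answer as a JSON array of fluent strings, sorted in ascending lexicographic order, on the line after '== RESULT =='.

Regress:
  G ∩ del = {}  (empty — regression defined)
  G \ add = {at(store), key_at(k3,lab)} \ {at(store)} = {key_at(k3,lab)}
  ∪ pre   = {key_at(k3,lab)} ∪ {at(dock), open(d_store_dock)}
          = {at(dock), key_at(k3,lab), open(d_store_dock)}

== RESULT ==
["at(dock)", "key_at(k3,lab)", "open(d_store_dock)"]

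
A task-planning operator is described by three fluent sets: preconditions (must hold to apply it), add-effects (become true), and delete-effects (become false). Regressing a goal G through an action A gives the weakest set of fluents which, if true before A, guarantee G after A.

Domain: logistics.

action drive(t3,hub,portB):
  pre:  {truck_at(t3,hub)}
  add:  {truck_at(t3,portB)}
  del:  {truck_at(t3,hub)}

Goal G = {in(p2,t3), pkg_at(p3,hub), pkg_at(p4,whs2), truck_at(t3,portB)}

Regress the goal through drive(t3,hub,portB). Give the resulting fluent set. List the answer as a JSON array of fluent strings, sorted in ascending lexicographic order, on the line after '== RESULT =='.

Regress:
  G ∩ del = {}  (empty — regression defined)
  G \ add = {in(p2,t3), pkg_at(p3,hub), pkg_at(p4,whs2), truck_at(t3,portB)} \ {truck_at(t3,portB)} = {in(p2,t3), pkg_at(p3,hub), pkg_at(p4,whs2)}
  ∪ pre   = {in(p2,t3), pkg_at(p3,hub), pkg_at(p4,whs2)} ∪ {truck_at(t3,hub)}
          = {in(p2,t3), pkg_at(p3,hub), pkg_at(p4,whs2), truck_at(t3,hub)}

== RESULT ==
["in(p2,t3)", "pkg_at(p3,hub)", "pkg_at(p4,whs2)", "truck_at(t3,hub)"]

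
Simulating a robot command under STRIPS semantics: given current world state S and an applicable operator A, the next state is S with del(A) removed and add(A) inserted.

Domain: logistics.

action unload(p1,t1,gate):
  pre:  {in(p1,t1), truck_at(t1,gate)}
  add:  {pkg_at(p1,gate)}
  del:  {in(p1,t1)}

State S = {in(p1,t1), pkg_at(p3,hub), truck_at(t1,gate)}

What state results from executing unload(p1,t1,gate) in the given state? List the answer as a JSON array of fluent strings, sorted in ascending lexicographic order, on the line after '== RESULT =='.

Compute (S \ del) ∪ add:
  pre ⊆ S: {in(p1,t1), truck_at(t1,gate)} ⊆ S  — applicable
  S \ del = {pkg_at(p3,hub), truck_at(t1,gate)}
  ∪ add   = {pkg_at(p1,gate), pkg_at(p3,hub), truck_at(t1,gate)}

== RESULT ==
["pkg_at(p1,gate)", "pkg_at(p3,hub)", "truck_at(t1,gate)"]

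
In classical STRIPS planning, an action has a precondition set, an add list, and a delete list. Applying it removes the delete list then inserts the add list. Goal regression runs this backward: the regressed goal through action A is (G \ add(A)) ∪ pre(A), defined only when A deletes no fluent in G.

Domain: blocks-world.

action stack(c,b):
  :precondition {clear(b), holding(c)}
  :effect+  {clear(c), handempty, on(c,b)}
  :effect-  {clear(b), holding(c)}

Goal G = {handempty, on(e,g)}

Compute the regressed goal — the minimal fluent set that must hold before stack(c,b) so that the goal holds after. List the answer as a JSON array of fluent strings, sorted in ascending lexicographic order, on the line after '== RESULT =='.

Compute (G \ add) ∪ pre:
  G ∩ del = {}  (empty — regression defined)
  G \ add = {handempty, on(e,g)} \ {clear(c), handempty, on(c,b)} = {on(e,g)}
  ∪ pre   = {on(e,g)} ∪ {clear(b), holding(c)}
          = {clear(b), holding(c), on(e,g)}

== RESULT ==
["clear(b)", "holding(c)", "on(e,g)"]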